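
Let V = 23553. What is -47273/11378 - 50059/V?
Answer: -1682992271/267986034 ≈ -6.2802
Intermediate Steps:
-47273/11378 - 50059/V = -47273/11378 - 50059/23553 = -1682992271/267986034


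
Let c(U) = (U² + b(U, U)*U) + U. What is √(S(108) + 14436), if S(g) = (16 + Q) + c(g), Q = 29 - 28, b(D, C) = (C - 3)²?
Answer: 5*√48677 ≈ 1103.1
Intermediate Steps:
b(D, C) = (-3 + C)²
c(U) = U + U² + U*(-3 + U)² (c(U) = (U² + (-3 + U)²*U) + U = (U² + U*(-3 + U)²) + U = U + U² + U*(-3 + U)²)
Q = 1
S(g) = 17 + g*(1 + g + (-3 + g)²) (S(g) = (16 + 1) + g*(1 + g + (-3 + g)²) = 17 + g*(1 + g + (-3 + g)²))
√(S(108) + 14436) = √((17 + 108*(1 + 108 + (-3 + 108)²)) + 14436) = √((17 + 108*(1 + 108 + 105²)) + 14436) = √((17 + 108*(1 + 108 + 11025)) + 14436) = √((17 + 108*11134) + 14436) = √((17 + 1202472) + 14436) = √(1202489 + 14436) = √1216925 = 5*√48677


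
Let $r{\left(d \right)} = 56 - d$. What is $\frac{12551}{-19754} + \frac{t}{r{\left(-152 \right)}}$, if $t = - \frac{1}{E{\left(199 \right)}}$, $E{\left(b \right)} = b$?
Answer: $- \frac{37109339}{58404112} \approx -0.63539$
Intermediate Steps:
$t = - \frac{1}{199} \approx -0.0050251$
$\frac{12551}{-19754} + \frac{t}{r{\left(-152 \right)}} = \frac{12551}{-19754} - \frac{1}{199 \left(56 - -152\right)} = 12551 \left(- \frac{1}{19754}\right) - \frac{1}{199 \left(56 + 152\right)} = - \frac{1793}{2822} - \frac{1}{199 \cdot 208} = - \frac{1793}{2822} - \frac{1}{41392} = - \frac{37109339}{58404112}$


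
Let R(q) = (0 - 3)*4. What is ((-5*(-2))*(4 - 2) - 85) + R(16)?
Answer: -77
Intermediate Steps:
R(q) = -12 (R(q) = -3*4 = -12)
((-5*(-2))*(4 - 2) - 85) + R(16) = ((-5*(-2))*(4 - 2) - 85) - 12 = (10*2 - 85) - 12 = (20 - 85) - 12 = -65 - 12 = -77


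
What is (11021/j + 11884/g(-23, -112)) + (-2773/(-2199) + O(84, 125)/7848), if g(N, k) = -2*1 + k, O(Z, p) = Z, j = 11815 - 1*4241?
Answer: -1750842156341/17246486523 ≈ -101.52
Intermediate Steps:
j = 7574 (j = 11815 - 4241 = 7574)
g(N, k) = -2 + k
(11021/j + 11884/g(-23, -112)) + (-2773/(-2199) + O(84, 125)/7848) = (11021/7574 + 11884/(-2 - 112)) + (-2773/(-2199) + 84/7848) = (11021*(1/7574) + 11884/(-114)) + (-2773*(-1/2199) + 84*(1/7848)) = (11021/7574 + 11884*(-1/114)) + (2773/2199 + 7/654) = (11021/7574 - 5942/57) + 203215/159794 = -44376511/431718 + 203215/159794 = -1750842156341/17246486523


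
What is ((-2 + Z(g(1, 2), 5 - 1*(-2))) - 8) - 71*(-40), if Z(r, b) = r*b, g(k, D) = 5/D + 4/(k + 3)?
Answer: 5709/2 ≈ 2854.5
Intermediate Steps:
g(k, D) = 4/(3 + k) + 5/D (g(k, D) = 5/D + 4/(3 + k) = 4/(3 + k) + 5/D)
Z(r, b) = b*r
((-2 + Z(g(1, 2), 5 - 1*(-2))) - 8) - 71*(-40) = ((-2 + (5 - 1*(-2))*((15 + 4*2 + 5*1)/(2*(3 + 1)))) - 8) - 71*(-40) = ((-2 + (5 + 2)*((1/2)*(15 + 8 + 5)/4)) - 8) + 2840 = ((-2 + 7*((1/2)*(1/4)*28)) - 8) + 2840 = ((-2 + 7*(7/2)) - 8) + 2840 = ((-2 + 49/2) - 8) + 2840 = (45/2 - 8) + 2840 = 29/2 + 2840 = 5709/2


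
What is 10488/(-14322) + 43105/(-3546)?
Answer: -109090043/8464302 ≈ -12.888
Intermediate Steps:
10488/(-14322) + 43105/(-3546) = 10488*(-1/14322) + 43105*(-1/3546) = -1748/2387 - 43105/3546 = -109090043/8464302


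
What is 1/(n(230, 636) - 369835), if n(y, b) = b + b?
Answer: -1/368563 ≈ -2.7132e-6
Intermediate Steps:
n(y, b) = 2*b
1/(n(230, 636) - 369835) = 1/(2*636 - 369835) = 1/(1272 - 369835) = 1/(-368563) = -1/368563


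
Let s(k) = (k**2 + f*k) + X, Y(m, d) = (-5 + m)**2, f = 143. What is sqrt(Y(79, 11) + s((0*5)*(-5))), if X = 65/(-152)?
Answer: sqrt(31626906)/76 ≈ 73.997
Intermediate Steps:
X = -65/152 (X = 65*(-1/152) = -65/152 ≈ -0.42763)
s(k) = -65/152 + k**2 + 143*k (s(k) = (k**2 + 143*k) - 65/152 = -65/152 + k**2 + 143*k)
sqrt(Y(79, 11) + s((0*5)*(-5))) = sqrt((-5 + 79)**2 + (-65/152 + ((0*5)*(-5))**2 + 143*((0*5)*(-5)))) = sqrt(74**2 + (-65/152 + (0*(-5))**2 + 143*(0*(-5)))) = sqrt(5476 + (-65/152 + 0**2 + 143*0)) = sqrt(5476 + (-65/152 + 0 + 0)) = sqrt(5476 - 65/152) = sqrt(832287/152) = sqrt(31626906)/76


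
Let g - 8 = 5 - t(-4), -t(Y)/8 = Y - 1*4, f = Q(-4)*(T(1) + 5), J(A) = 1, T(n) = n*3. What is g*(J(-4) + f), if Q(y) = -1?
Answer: 357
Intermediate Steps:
T(n) = 3*n
f = -8 (f = -(3*1 + 5) = -(3 + 5) = -1*8 = -8)
t(Y) = 32 - 8*Y (t(Y) = -8*(Y - 1*4) = -8*(Y - 4) = -8*(-4 + Y) = 32 - 8*Y)
g = -51 (g = 8 + (5 - (32 - 8*(-4))) = 8 + (5 - (32 + 32)) = 8 + (5 - 1*64) = 8 + (5 - 64) = 8 - 59 = -51)
g*(J(-4) + f) = -51*(1 - 8) = -51*(-7) = 357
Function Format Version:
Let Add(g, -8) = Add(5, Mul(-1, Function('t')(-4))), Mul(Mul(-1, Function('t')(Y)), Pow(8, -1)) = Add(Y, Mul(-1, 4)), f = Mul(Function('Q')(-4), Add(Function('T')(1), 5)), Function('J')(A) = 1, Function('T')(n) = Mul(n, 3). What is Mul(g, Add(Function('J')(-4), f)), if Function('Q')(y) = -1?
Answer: 357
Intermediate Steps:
Function('T')(n) = Mul(3, n)
f = -8 (f = Mul(-1, Add(Mul(3, 1), 5)) = Mul(-1, Add(3, 5)) = Mul(-1, 8) = -8)
Function('t')(Y) = Add(32, Mul(-8, Y)) (Function('t')(Y) = Mul(-8, Add(Y, Mul(-1, 4))) = Mul(-8, Add(Y, -4)) = Mul(-8, Add(-4, Y)) = Add(32, Mul(-8, Y)))
g = -51 (g = Add(8, Add(5, Mul(-1, Add(32, Mul(-8, -4))))) = Add(8, Add(5, Mul(-1, Add(32, 32)))) = Add(8, Add(5, Mul(-1, 64))) = Add(8, Add(5, -64)) = Add(8, -59) = -51)
Mul(g, Add(Function('J')(-4), f)) = Mul(-51, Add(1, -8)) = Mul(-51, -7) = 357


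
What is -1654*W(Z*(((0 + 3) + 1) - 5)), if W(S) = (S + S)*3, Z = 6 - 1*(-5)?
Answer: 109164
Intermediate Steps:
Z = 11 (Z = 6 + 5 = 11)
W(S) = 6*S (W(S) = (2*S)*3 = 6*S)
-1654*W(Z*(((0 + 3) + 1) - 5)) = -9924*11*(((0 + 3) + 1) - 5) = -9924*11*((3 + 1) - 5) = -9924*11*(4 - 5) = -9924*11*(-1) = -9924*(-11) = -1654*(-66) = 109164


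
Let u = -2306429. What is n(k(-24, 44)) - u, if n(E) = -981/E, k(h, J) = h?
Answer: 18451759/8 ≈ 2.3065e+6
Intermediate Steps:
n(k(-24, 44)) - u = -981/(-24) - 1*(-2306429) = -981*(-1/24) + 2306429 = 327/8 + 2306429 = 18451759/8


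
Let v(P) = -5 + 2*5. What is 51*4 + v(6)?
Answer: 209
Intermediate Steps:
v(P) = 5 (v(P) = -5 + 10 = 5)
51*4 + v(6) = 51*4 + 5 = 204 + 5 = 209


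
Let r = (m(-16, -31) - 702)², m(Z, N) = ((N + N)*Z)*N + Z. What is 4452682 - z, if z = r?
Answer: -985908218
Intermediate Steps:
m(Z, N) = Z + 2*Z*N² (m(Z, N) = ((2*N)*Z)*N + Z = (2*N*Z)*N + Z = 2*Z*N² + Z = Z + 2*Z*N²)
r = 990360900 (r = (-16*(1 + 2*(-31)²) - 702)² = (-16*(1 + 2*961) - 702)² = (-16*(1 + 1922) - 702)² = (-16*1923 - 702)² = (-30768 - 702)² = (-31470)² = 990360900)
z = 990360900
4452682 - z = 4452682 - 1*990360900 = 4452682 - 990360900 = -985908218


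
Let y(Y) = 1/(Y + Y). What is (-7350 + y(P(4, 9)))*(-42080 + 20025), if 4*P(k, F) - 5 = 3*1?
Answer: 648394945/4 ≈ 1.6210e+8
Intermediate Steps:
P(k, F) = 2 (P(k, F) = 5/4 + (3*1)/4 = 5/4 + (¼)*3 = 5/4 + ¾ = 2)
y(Y) = 1/(2*Y)
(-7350 + y(P(4, 9)))*(-42080 + 20025) = (-7350 + (½)/2)*(-42080 + 20025) = (-7350 + (½)*(½))*(-22055) = (-7350 + ¼)*(-22055) = -29399/4*(-22055) = 648394945/4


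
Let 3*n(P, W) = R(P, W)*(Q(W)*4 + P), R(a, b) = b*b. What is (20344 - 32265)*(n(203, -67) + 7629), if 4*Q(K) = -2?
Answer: -3676341032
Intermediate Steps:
Q(K) = -½ (Q(K) = (¼)*(-2) = -½)
R(a, b) = b²
n(P, W) = W²*(-2 + P)/3 (n(P, W) = (W²*(-½*4 + P))/3 = (W²*(-2 + P))/3 = W²*(-2 + P)/3)
(20344 - 32265)*(n(203, -67) + 7629) = (20344 - 32265)*((⅓)*(-67)²*(-2 + 203) + 7629) = -11921*((⅓)*4489*201 + 7629) = -11921*(300763 + 7629) = -11921*308392 = -3676341032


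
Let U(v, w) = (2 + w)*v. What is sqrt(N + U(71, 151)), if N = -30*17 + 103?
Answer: 2*sqrt(2614) ≈ 102.25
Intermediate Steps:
N = -407 (N = -510 + 103 = -407)
U(v, w) = v*(2 + w)
sqrt(N + U(71, 151)) = sqrt(-407 + 71*(2 + 151)) = sqrt(-407 + 71*153) = sqrt(-407 + 10863) = sqrt(10456) = 2*sqrt(2614)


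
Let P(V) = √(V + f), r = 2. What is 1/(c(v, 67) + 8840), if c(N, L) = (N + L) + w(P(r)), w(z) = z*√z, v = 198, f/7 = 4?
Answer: 1/(9105 + 30^(¾)) ≈ 0.00010968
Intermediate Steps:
f = 28 (f = 7*4 = 28)
P(V) = √(28 + V) (P(V) = √(V + 28) = √(28 + V))
w(z) = z^(3/2)
c(N, L) = L + N + 30^(¾) (c(N, L) = (N + L) + (√(28 + 2))^(3/2) = (L + N) + (√30)^(3/2) = (L + N) + 30^(¾) = L + N + 30^(¾))
1/(c(v, 67) + 8840) = 1/((67 + 198 + 30^(¾)) + 8840) = 1/((265 + 30^(¾)) + 8840) = 1/(9105 + 30^(¾))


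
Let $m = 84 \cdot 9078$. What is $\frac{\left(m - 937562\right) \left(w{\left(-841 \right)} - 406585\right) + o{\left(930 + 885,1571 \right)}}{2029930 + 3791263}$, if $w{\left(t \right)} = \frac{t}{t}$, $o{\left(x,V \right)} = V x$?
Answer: $\frac{71159117205}{5821193} \approx 12224.0$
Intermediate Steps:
$m = 762552$
$w{\left(t \right)} = 1$
$\frac{\left(m - 937562\right) \left(w{\left(-841 \right)} - 406585\right) + o{\left(930 + 885,1571 \right)}}{2029930 + 3791263} = \frac{\left(762552 - 937562\right) \left(1 - 406585\right) + 1571 \left(930 + 885\right)}{2029930 + 3791263} = \frac{\left(-175010\right) \left(-406584\right) + 1571 \cdot 1815}{5821193} = \left(71156265840 + 2851365\right) \frac{1}{5821193} = 71159117205 \cdot \frac{1}{5821193} = \frac{71159117205}{5821193}$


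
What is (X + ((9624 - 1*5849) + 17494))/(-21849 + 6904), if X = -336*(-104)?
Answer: -56213/14945 ≈ -3.7613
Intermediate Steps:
X = 34944
(X + ((9624 - 1*5849) + 17494))/(-21849 + 6904) = (34944 + ((9624 - 1*5849) + 17494))/(-21849 + 6904) = (34944 + ((9624 - 5849) + 17494))/(-14945) = (34944 + (3775 + 17494))*(-1/14945) = (34944 + 21269)*(-1/14945) = 56213*(-1/14945) = -56213/14945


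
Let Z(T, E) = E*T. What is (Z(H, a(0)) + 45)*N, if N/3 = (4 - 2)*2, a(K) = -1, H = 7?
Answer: 456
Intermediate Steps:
N = 12 (N = 3*((4 - 2)*2) = 3*(2*2) = 3*4 = 12)
(Z(H, a(0)) + 45)*N = (-1*7 + 45)*12 = (-7 + 45)*12 = 38*12 = 456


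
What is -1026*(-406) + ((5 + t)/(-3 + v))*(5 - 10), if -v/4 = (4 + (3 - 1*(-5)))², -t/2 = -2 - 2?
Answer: 241185989/579 ≈ 4.1656e+5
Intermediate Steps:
t = 8 (t = -2*(-2 - 2) = -2*(-4) = 8)
v = -576 (v = -4*(4 + (3 - 1*(-5)))² = -4*(4 + (3 + 5))² = -4*(4 + 8)² = -4*12² = -4*144 = -576)
-1026*(-406) + ((5 + t)/(-3 + v))*(5 - 10) = -1026*(-406) + ((5 + 8)/(-3 - 576))*(5 - 10) = 416556 + (13/(-579))*(-5) = 416556 + (13*(-1/579))*(-5) = 416556 - 13/579*(-5) = 416556 + 65/579 = 241185989/579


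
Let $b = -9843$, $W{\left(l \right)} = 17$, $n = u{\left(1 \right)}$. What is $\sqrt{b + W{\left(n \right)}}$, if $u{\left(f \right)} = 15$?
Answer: $17 i \sqrt{34} \approx 99.126 i$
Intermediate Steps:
$n = 15$
$\sqrt{b + W{\left(n \right)}} = \sqrt{-9843 + 17} = \sqrt{-9826} = 17 i \sqrt{34}$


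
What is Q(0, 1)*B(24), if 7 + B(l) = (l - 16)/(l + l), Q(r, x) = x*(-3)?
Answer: 41/2 ≈ 20.500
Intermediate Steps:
Q(r, x) = -3*x
B(l) = -7 + (-16 + l)/(2*l) (B(l) = -7 + (l - 16)/(l + l) = -7 + (-16 + l)/((2*l)) = -7 + (-16 + l)*(1/(2*l)) = -7 + (-16 + l)/(2*l))
Q(0, 1)*B(24) = (-3*1)*(-13/2 - 8/24) = -3*(-13/2 - 8*1/24) = -3*(-13/2 - ⅓) = -3*(-41/6) = 41/2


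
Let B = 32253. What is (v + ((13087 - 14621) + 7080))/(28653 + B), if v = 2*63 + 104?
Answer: 2888/30453 ≈ 0.094835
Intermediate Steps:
v = 230 (v = 126 + 104 = 230)
(v + ((13087 - 14621) + 7080))/(28653 + B) = (230 + ((13087 - 14621) + 7080))/(28653 + 32253) = (230 + (-1534 + 7080))/60906 = (230 + 5546)*(1/60906) = 5776*(1/60906) = 2888/30453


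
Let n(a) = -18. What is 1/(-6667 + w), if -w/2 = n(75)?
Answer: -1/6631 ≈ -0.00015081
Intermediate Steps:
w = 36 (w = -2*(-18) = 36)
1/(-6667 + w) = 1/(-6667 + 36) = 1/(-6631) = -1/6631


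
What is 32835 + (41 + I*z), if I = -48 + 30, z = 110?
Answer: 30896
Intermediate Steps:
I = -18
32835 + (41 + I*z) = 32835 + (41 - 18*110) = 32835 + (41 - 1980) = 32835 - 1939 = 30896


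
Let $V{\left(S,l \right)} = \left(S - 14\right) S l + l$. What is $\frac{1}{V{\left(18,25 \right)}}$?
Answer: $\frac{1}{1825} \approx 0.00054795$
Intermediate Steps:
$V{\left(S,l \right)} = l + S l \left(-14 + S\right)$ ($V{\left(S,l \right)} = \left(-14 + S\right) S l + l = S \left(-14 + S\right) l + l = S l \left(-14 + S\right) + l = l + S l \left(-14 + S\right)$)
$\frac{1}{V{\left(18,25 \right)}} = \frac{1}{25 \left(1 + 18^{2} - 252\right)} = \frac{1}{25 \left(1 + 324 - 252\right)} = \frac{1}{25 \cdot 73} = \frac{1}{1825}$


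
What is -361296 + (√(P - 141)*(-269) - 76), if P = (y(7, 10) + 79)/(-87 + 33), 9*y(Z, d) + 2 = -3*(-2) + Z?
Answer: -361372 - 2152*I*√1623/27 ≈ -3.6137e+5 - 3211.0*I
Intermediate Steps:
y(Z, d) = 4/9 + Z/9 (y(Z, d) = -2/9 + (-3*(-2) + Z)/9 = -2/9 + (6 + Z)/9 = -2/9 + (⅔ + Z/9) = 4/9 + Z/9)
P = -361/243 (P = ((4/9 + (⅑)*7) + 79)/(-87 + 33) = ((4/9 + 7/9) + 79)/(-54) = (11/9 + 79)*(-1/54) = (722/9)*(-1/54) = -361/243 ≈ -1.4856)
-361296 + (√(P - 141)*(-269) - 76) = -361296 + (√(-361/243 - 141)*(-269) - 76) = -361296 + (√(-34624/243)*(-269) - 76) = -361296 + ((8*I*√1623/27)*(-269) - 76) = -361296 + (-2152*I*√1623/27 - 76) = -361296 + (-76 - 2152*I*√1623/27) = -361372 - 2152*I*√1623/27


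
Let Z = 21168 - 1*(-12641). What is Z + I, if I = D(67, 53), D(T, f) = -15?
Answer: 33794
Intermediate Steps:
I = -15
Z = 33809 (Z = 21168 + 12641 = 33809)
Z + I = 33809 - 15 = 33794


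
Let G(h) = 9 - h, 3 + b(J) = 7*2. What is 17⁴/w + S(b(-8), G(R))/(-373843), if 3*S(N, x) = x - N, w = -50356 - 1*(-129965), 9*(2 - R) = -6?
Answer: 281014785353/267851406483 ≈ 1.0491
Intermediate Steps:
R = 8/3 (R = 2 - ⅑*(-6) = 2 + ⅔ = 8/3 ≈ 2.6667)
b(J) = 11 (b(J) = -3 + 7*2 = -3 + 14 = 11)
w = 79609 (w = -50356 + 129965 = 79609)
S(N, x) = -N/3 + x/3 (S(N, x) = (x - N)/3 = -N/3 + x/3)
17⁴/w + S(b(-8), G(R))/(-373843) = 17⁴/79609 + (-⅓*11 + (9 - 1*8/3)/3)/(-373843) = 83521*(1/79609) + (-11/3 + (9 - 8/3)/3)*(-1/373843) = 83521/79609 + (-11/3 + (⅓)*(19/3))*(-1/373843) = 83521/79609 + (-11/3 + 19/9)*(-1/373843) = 83521/79609 - 14/9*(-1/373843) = 83521/79609 + 14/3364587 = 281014785353/267851406483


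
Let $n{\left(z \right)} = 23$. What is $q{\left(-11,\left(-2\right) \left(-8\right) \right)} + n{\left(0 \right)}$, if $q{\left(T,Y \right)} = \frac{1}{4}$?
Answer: $\frac{93}{4} \approx 23.25$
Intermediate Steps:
$q{\left(T,Y \right)} = \frac{1}{4}$
$q{\left(-11,\left(-2\right) \left(-8\right) \right)} + n{\left(0 \right)} = \frac{1}{4} + 23 = \frac{93}{4}$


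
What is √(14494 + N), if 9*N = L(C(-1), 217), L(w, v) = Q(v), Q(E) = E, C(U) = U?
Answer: 23*√247/3 ≈ 120.49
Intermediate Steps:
L(w, v) = v
N = 217/9 (N = (⅑)*217 = 217/9 ≈ 24.111)
√(14494 + N) = √(14494 + 217/9) = √(130663/9) = 23*√247/3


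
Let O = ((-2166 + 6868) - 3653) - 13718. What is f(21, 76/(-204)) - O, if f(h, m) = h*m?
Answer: 215240/17 ≈ 12661.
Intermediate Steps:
O = -12669 (O = (4702 - 3653) - 13718 = 1049 - 13718 = -12669)
f(21, 76/(-204)) - O = 21*(76/(-204)) - 1*(-12669) = 21*(76*(-1/204)) + 12669 = 21*(-19/51) + 12669 = -133/17 + 12669 = 215240/17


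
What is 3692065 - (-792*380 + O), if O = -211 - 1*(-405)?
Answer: 3992831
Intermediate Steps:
O = 194 (O = -211 + 405 = 194)
3692065 - (-792*380 + O) = 3692065 - (-792*380 + 194) = 3692065 - (-300960 + 194) = 3692065 - 1*(-300766) = 3692065 + 300766 = 3992831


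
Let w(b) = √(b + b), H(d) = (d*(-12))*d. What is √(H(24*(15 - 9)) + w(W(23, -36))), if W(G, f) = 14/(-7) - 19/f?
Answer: √(-8957952 + 6*I*√106)/6 ≈ 0.00172 + 498.83*I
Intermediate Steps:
W(G, f) = -2 - 19/f (W(G, f) = 14*(-⅐) - 19/f = -2 - 19/f)
H(d) = -12*d² (H(d) = (-12*d)*d = -12*d²)
w(b) = √2*√b (w(b) = √(2*b) = √2*√b)
√(H(24*(15 - 9)) + w(W(23, -36))) = √(-12*576*(15 - 9)² + √2*√(-2 - 19/(-36))) = √(-12*(24*6)² + √2*√(-2 - 19*(-1/36))) = √(-12*144² + √2*√(-2 + 19/36)) = √(-12*20736 + √2*√(-53/36)) = √(-248832 + √2*(I*√53/6)) = √(-248832 + I*√106/6)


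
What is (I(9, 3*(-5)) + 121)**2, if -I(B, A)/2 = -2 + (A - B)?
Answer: 29929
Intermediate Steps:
I(B, A) = 4 - 2*A + 2*B (I(B, A) = -2*(-2 + (A - B)) = -2*(-2 + A - B) = 4 - 2*A + 2*B)
(I(9, 3*(-5)) + 121)**2 = ((4 - 6*(-5) + 2*9) + 121)**2 = ((4 - 2*(-15) + 18) + 121)**2 = ((4 + 30 + 18) + 121)**2 = (52 + 121)**2 = 173**2 = 29929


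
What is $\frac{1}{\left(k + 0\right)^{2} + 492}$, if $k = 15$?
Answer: $\frac{1}{717} \approx 0.0013947$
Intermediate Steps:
$\frac{1}{\left(k + 0\right)^{2} + 492} = \frac{1}{\left(15 + 0\right)^{2} + 492} = \frac{1}{15^{2} + 492} = \frac{1}{225 + 492} = \frac{1}{717}$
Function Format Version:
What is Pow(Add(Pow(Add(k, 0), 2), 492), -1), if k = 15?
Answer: Rational(1, 717) ≈ 0.0013947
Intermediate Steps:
Pow(Add(Pow(Add(k, 0), 2), 492), -1) = Pow(Add(Pow(Add(15, 0), 2), 492), -1) = Pow(Add(Pow(15, 2), 492), -1) = Pow(Add(225, 492), -1) = Pow(717, -1) = Rational(1, 717)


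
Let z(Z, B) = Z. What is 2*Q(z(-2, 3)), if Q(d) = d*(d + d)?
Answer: 16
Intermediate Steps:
Q(d) = 2*d² (Q(d) = d*(2*d) = 2*d²)
2*Q(z(-2, 3)) = 2*(2*(-2)²) = 2*(2*4) = 2*8 = 16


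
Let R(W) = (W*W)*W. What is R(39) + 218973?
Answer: 278292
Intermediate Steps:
R(W) = W³ (R(W) = W²*W = W³)
R(39) + 218973 = 39³ + 218973 = 59319 + 218973 = 278292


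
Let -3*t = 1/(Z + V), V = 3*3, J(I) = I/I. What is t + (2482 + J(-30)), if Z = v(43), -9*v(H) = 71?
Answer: 24827/10 ≈ 2482.7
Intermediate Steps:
v(H) = -71/9 (v(H) = -⅑*71 = -71/9)
J(I) = 1
Z = -71/9 ≈ -7.8889
V = 9
t = -3/10 (t = -1/(3*(-71/9 + 9)) = -1/(3*10/9) = -⅓*9/10 = -3/10 ≈ -0.30000)
t + (2482 + J(-30)) = -3/10 + (2482 + 1) = -3/10 + 2483 = 24827/10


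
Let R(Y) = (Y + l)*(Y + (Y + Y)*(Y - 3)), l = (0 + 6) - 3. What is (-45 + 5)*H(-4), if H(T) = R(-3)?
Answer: 0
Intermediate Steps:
l = 3 (l = 6 - 3 = 3)
R(Y) = (3 + Y)*(Y + 2*Y*(-3 + Y)) (R(Y) = (Y + 3)*(Y + (Y + Y)*(Y - 3)) = (3 + Y)*(Y + (2*Y)*(-3 + Y)) = (3 + Y)*(Y + 2*Y*(-3 + Y)))
H(T) = 0 (H(T) = -3*(-15 - 3 + 2*(-3)²) = -3*(-15 - 3 + 2*9) = -3*(-15 - 3 + 18) = -3*0 = 0)
(-45 + 5)*H(-4) = (-45 + 5)*0 = -40*0 = 0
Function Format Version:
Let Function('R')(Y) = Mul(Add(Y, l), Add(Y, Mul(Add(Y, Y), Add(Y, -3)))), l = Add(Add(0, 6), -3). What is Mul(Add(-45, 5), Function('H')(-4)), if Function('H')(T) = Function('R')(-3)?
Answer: 0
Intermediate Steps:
l = 3 (l = Add(6, -3) = 3)
Function('R')(Y) = Mul(Add(3, Y), Add(Y, Mul(2, Y, Add(-3, Y)))) (Function('R')(Y) = Mul(Add(Y, 3), Add(Y, Mul(Add(Y, Y), Add(Y, -3)))) = Mul(Add(3, Y), Add(Y, Mul(Mul(2, Y), Add(-3, Y)))) = Mul(Add(3, Y), Add(Y, Mul(2, Y, Add(-3, Y)))))
Function('H')(T) = 0 (Function('H')(T) = Mul(-3, Add(-15, -3, Mul(2, Pow(-3, 2)))) = Mul(-3, Add(-15, -3, Mul(2, 9))) = Mul(-3, Add(-15, -3, 18)) = Mul(-3, 0) = 0)
Mul(Add(-45, 5), Function('H')(-4)) = Mul(Add(-45, 5), 0) = Mul(-40, 0) = 0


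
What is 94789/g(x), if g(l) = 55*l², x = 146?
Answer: 94789/1172380 ≈ 0.080852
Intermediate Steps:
94789/g(x) = 94789/((55*146²)) = 94789/((55*21316)) = 94789/1172380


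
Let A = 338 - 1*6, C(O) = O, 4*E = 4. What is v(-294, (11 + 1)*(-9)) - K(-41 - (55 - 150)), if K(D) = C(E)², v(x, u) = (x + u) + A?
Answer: -71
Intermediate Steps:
E = 1 (E = (¼)*4 = 1)
A = 332 (A = 338 - 6 = 332)
v(x, u) = 332 + u + x (v(x, u) = (x + u) + 332 = (u + x) + 332 = 332 + u + x)
K(D) = 1 (K(D) = 1² = 1)
v(-294, (11 + 1)*(-9)) - K(-41 - (55 - 150)) = (332 + (11 + 1)*(-9) - 294) - 1*1 = (332 + 12*(-9) - 294) - 1 = (332 - 108 - 294) - 1 = -70 - 1 = -71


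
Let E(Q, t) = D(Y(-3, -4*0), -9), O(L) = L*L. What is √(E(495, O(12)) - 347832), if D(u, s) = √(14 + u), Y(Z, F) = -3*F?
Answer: √(-347832 + √14) ≈ 589.77*I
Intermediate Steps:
O(L) = L²
E(Q, t) = √14 (E(Q, t) = √(14 - (-12)*0) = √(14 - 3*0) = √(14 + 0) = √14)
√(E(495, O(12)) - 347832) = √(√14 - 347832) = √(-347832 + √14)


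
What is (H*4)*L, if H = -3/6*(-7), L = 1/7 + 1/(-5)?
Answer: -4/5 ≈ -0.80000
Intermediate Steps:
L = -2/35 (L = 1*(1/7) + 1*(-1/5) = 1/7 - 1/5 = -2/35 ≈ -0.057143)
H = 7/2 (H = -3*1/6*(-7) = -1/2*(-7) = 7/2 ≈ 3.5000)
(H*4)*L = ((7/2)*4)*(-2/35) = 14*(-2/35) = -4/5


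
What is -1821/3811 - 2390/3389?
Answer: -15279659/12915479 ≈ -1.1831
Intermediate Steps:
-1821/3811 - 2390/3389 = -15279659/12915479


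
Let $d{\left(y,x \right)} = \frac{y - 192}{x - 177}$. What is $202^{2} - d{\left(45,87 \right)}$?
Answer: $\frac{1224071}{30} \approx 40802.0$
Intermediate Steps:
$d{\left(y,x \right)} = \frac{-192 + y}{-177 + x}$
$202^{2} - d{\left(45,87 \right)} = 202^{2} - \frac{-192 + 45}{-177 + 87} = 40804 - \frac{1}{-90} \left(-147\right) = 40804 - \left(- \frac{1}{90}\right) \left(-147\right) = 40804 - \frac{49}{30} = \frac{1224071}{30}$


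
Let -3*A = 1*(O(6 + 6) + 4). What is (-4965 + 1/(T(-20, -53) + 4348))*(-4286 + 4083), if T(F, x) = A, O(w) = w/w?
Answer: 13141942296/13039 ≈ 1.0079e+6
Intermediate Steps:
O(w) = 1
A = -5/3 (A = -(1 + 4)/3 = -5/3 ≈ -1.6667)
T(F, x) = -5/3
(-4965 + 1/(T(-20, -53) + 4348))*(-4286 + 4083) = (-4965 + 1/(-5/3 + 4348))*(-4286 + 4083) = (-4965 + 1/(13039/3))*(-203) = (-4965 + 3/13039)*(-203) = -64738632/13039*(-203) = 13141942296/13039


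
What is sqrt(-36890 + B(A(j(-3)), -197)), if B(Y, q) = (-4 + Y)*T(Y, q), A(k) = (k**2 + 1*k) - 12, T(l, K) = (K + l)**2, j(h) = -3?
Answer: 2*I*sqrt(112245) ≈ 670.06*I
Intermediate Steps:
A(k) = -12 + k + k**2 (A(k) = (k**2 + k) - 12 = (k + k**2) - 12 = -12 + k + k**2)
B(Y, q) = (Y + q)**2*(-4 + Y) (B(Y, q) = (-4 + Y)*(q + Y)**2 = (-4 + Y)*(Y + q)**2 = (Y + q)**2*(-4 + Y))
sqrt(-36890 + B(A(j(-3)), -197)) = sqrt(-36890 + ((-12 - 3 + (-3)**2) - 197)**2*(-4 + (-12 - 3 + (-3)**2))) = sqrt(-36890 + ((-12 - 3 + 9) - 197)**2*(-4 + (-12 - 3 + 9))) = sqrt(-36890 + (-6 - 197)**2*(-4 - 6)) = sqrt(-36890 + (-203)**2*(-10)) = sqrt(-36890 + 41209*(-10)) = sqrt(-36890 - 412090) = sqrt(-448980) = 2*I*sqrt(112245)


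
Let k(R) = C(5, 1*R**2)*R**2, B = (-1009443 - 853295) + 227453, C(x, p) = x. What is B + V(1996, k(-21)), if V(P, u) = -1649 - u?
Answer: -1639139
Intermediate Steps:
B = -1635285 (B = -1862738 + 227453 = -1635285)
k(R) = 5*R**2
B + V(1996, k(-21)) = -1635285 + (-1649 - 5*(-21)**2) = -1635285 + (-1649 - 5*441) = -1635285 + (-1649 - 1*2205) = -1635285 + (-1649 - 2205) = -1635285 - 3854 = -1639139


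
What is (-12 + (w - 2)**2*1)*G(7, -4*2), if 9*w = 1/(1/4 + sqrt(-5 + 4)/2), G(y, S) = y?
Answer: -39592/675 + 9632*I/2025 ≈ -58.655 + 4.7565*I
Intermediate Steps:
w = 16*(1/4 - I/2)/45 (w = 1/(9*(1/4 + sqrt(-5 + 4)/2)) = 1/(9*(1*(1/4) + sqrt(-1)*(1/2))) = 1/(9*(1/4 + I*(1/2))) = 1/(9*(1/4 + I/2)) = (16*(1/4 - I/2)/5)/9 = 16*(1/4 - I/2)/45 ≈ 0.088889 - 0.17778*I)
(-12 + (w - 2)**2*1)*G(7, -4*2) = (-12 + ((4/45 - 8*I/45) - 2)**2*1)*7 = (-12 + (-86/45 - 8*I/45)**2*1)*7 = (-12 + (-86/45 - 8*I/45)**2)*7 = -84 + 7*(-86/45 - 8*I/45)**2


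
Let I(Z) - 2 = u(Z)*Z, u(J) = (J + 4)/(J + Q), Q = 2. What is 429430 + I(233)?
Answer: 100971741/235 ≈ 4.2967e+5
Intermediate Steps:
u(J) = (4 + J)/(2 + J) (u(J) = (J + 4)/(J + 2) = (4 + J)/(2 + J))
I(Z) = 2 + Z*(4 + Z)/(2 + Z) (I(Z) = 2 + ((4 + Z)/(2 + Z))*Z = 2 + Z*(4 + Z)/(2 + Z))
429430 + I(233) = 429430 + (4 + 233² + 6*233)/(2 + 233) = 429430 + (4 + 54289 + 1398)/235 = 429430 + (1/235)*55691 = 429430 + 55691/235 = 100971741/235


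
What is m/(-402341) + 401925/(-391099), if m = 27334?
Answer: -172401206491/157355162759 ≈ -1.0956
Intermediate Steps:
m/(-402341) + 401925/(-391099) = 27334/(-402341) + 401925/(-391099) = 27334*(-1/402341) + 401925*(-1/391099) = -27334/402341 - 401925/391099 = -172401206491/157355162759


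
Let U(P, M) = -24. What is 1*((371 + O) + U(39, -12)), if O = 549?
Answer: 896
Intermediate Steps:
1*((371 + O) + U(39, -12)) = 1*((371 + 549) - 24) = 1*(920 - 24) = 1*896 = 896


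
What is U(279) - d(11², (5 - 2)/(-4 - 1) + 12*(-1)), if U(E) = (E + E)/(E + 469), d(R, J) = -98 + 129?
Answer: -11315/374 ≈ -30.254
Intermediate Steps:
d(R, J) = 31
U(E) = 2*E/(469 + E) (U(E) = (2*E)/(469 + E) = 2*E/(469 + E))
U(279) - d(11², (5 - 2)/(-4 - 1) + 12*(-1)) = 2*279/(469 + 279) - 1*31 = 2*279/748 - 31 = 2*279*(1/748) - 31 = 279/374 - 31 = -11315/374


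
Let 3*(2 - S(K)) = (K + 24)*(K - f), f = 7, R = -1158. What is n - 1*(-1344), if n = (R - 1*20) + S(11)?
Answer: 364/3 ≈ 121.33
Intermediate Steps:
S(K) = 2 - (-7 + K)*(24 + K)/3 (S(K) = 2 - (K + 24)*(K - 1*7)/3 = 2 - (24 + K)*(K - 7)/3 = 2 - (24 + K)*(-7 + K)/3 = 2 - (-7 + K)*(24 + K)/3)
n = -3668/3 (n = (-1158 - 1*20) + (58 - 17/3*11 - ⅓*11²) = (-1158 - 20) + (58 - 187/3 - ⅓*121) = -1178 + (58 - 187/3 - 121/3) = -1178 - 134/3 = -3668/3 ≈ -1222.7)
n - 1*(-1344) = -3668/3 - 1*(-1344) = -3668/3 + 1344 = 364/3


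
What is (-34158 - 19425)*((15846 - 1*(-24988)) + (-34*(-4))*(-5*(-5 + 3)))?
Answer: -2260881102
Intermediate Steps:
(-34158 - 19425)*((15846 - 1*(-24988)) + (-34*(-4))*(-5*(-5 + 3))) = -53583*((15846 + 24988) + 136*(-5*(-2))) = -53583*(40834 + 136*10) = -53583*(40834 + 1360) = -53583*42194 = -2260881102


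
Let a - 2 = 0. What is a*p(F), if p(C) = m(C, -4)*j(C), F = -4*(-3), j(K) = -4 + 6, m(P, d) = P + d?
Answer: 32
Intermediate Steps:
j(K) = 2
F = 12
a = 2 (a = 2 + 0 = 2)
p(C) = -8 + 2*C (p(C) = (C - 4)*2 = (-4 + C)*2 = -8 + 2*C)
a*p(F) = 2*(-8 + 2*12) = 2*(-8 + 24) = 2*16 = 32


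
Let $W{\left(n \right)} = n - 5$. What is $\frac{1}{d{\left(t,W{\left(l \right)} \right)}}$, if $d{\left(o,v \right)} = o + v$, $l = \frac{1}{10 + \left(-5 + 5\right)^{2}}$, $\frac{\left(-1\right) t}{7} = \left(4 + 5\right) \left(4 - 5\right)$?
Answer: $\frac{10}{581} \approx 0.017212$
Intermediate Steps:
$t = 63$ ($t = - 7 \left(4 + 5\right) \left(4 - 5\right) = - 7 \cdot 9 \left(4 - 5\right) = - 7 \cdot 9 \left(-1\right) = \left(-7\right) \left(-9\right) = 63$)
$l = \frac{1}{10}$ ($l = \frac{1}{10 + 0^{2}} = \frac{1}{10 + 0} = \frac{1}{10} \approx 0.1$)
$W{\left(n \right)} = -5 + n$ ($W{\left(n \right)} = n - 5 = -5 + n$)
$\frac{1}{d{\left(t,W{\left(l \right)} \right)}} = \frac{1}{63 + \left(-5 + \frac{1}{10}\right)} = \frac{1}{63 - \frac{49}{10}} = \frac{1}{\frac{581}{10}} = \frac{10}{581}$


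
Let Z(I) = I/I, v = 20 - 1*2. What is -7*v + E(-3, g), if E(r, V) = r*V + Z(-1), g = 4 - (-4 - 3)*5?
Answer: -242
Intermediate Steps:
v = 18 (v = 20 - 2 = 18)
Z(I) = 1
g = 39 (g = 4 - (-7)*5 = 4 - 1*(-35) = 4 + 35 = 39)
E(r, V) = 1 + V*r (E(r, V) = r*V + 1 = V*r + 1 = 1 + V*r)
-7*v + E(-3, g) = -7*18 + (1 + 39*(-3)) = -126 + (1 - 117) = -126 - 116 = -242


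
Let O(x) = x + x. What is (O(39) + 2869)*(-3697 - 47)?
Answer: -11033568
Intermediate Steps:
O(x) = 2*x
(O(39) + 2869)*(-3697 - 47) = (2*39 + 2869)*(-3697 - 47) = (78 + 2869)*(-3744) = 2947*(-3744) = -11033568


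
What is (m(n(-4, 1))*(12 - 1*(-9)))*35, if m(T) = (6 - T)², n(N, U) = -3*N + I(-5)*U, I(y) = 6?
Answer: 105840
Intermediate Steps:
n(N, U) = -3*N + 6*U
(m(n(-4, 1))*(12 - 1*(-9)))*35 = ((-6 + (-3*(-4) + 6*1))²*(12 - 1*(-9)))*35 = ((-6 + (12 + 6))²*(12 + 9))*35 = ((-6 + 18)²*21)*35 = (12²*21)*35 = (144*21)*35 = 3024*35 = 105840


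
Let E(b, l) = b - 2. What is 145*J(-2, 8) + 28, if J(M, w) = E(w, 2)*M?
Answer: -1712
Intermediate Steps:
E(b, l) = -2 + b
J(M, w) = M*(-2 + w) (J(M, w) = (-2 + w)*M = M*(-2 + w))
145*J(-2, 8) + 28 = 145*(-2*(-2 + 8)) + 28 = 145*(-2*6) + 28 = 145*(-12) + 28 = -1740 + 28 = -1712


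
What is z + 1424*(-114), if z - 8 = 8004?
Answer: -154324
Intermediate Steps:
z = 8012 (z = 8 + 8004 = 8012)
z + 1424*(-114) = 8012 + 1424*(-114) = 8012 - 162336 = -154324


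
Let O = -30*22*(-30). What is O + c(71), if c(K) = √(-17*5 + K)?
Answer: 19800 + I*√14 ≈ 19800.0 + 3.7417*I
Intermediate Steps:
O = 19800 (O = -660*(-30) = 19800)
c(K) = √(-85 + K)
O + c(71) = 19800 + √(-85 + 71) = 19800 + √(-14) = 19800 + I*√14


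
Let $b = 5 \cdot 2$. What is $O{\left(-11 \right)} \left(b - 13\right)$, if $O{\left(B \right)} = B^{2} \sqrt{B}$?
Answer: $- 363 i \sqrt{11} \approx - 1203.9 i$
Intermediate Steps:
$b = 10$
$O{\left(B \right)} = B^{\frac{5}{2}}$
$O{\left(-11 \right)} \left(b - 13\right) = \left(-11\right)^{\frac{5}{2}} \left(10 - 13\right) = 121 i \sqrt{11} \left(-3\right) = - 363 i \sqrt{11}$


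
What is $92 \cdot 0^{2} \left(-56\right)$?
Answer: $0$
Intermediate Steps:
$92 \cdot 0^{2} \left(-56\right) = 92 \cdot 0 \left(-56\right) = 0 \left(-56\right) = 0$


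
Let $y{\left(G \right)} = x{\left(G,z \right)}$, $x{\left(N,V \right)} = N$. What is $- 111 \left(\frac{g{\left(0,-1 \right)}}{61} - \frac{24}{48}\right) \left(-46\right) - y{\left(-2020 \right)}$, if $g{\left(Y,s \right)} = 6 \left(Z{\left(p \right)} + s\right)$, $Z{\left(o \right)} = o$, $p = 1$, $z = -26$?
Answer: $-533$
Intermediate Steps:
$y{\left(G \right)} = G$
$g{\left(Y,s \right)} = 6 + 6 s$ ($g{\left(Y,s \right)} = 6 \left(1 + s\right) = 6 + 6 s$)
$- 111 \left(\frac{g{\left(0,-1 \right)}}{61} - \frac{24}{48}\right) \left(-46\right) - y{\left(-2020 \right)} = - 111 \left(\frac{6 + 6 \left(-1\right)}{61} - \frac{24}{48}\right) \left(-46\right) - -2020 = - 111 \left(\left(6 - 6\right) \frac{1}{61} - \frac{1}{2}\right) \left(-46\right) + 2020 = - 111 \left(0 \cdot \frac{1}{61} - \frac{1}{2}\right) \left(-46\right) + 2020 = - 111 \left(0 - \frac{1}{2}\right) \left(-46\right) + 2020 = \left(-111\right) \left(- \frac{1}{2}\right) \left(-46\right) + 2020 = \frac{111}{2} \left(-46\right) + 2020 = -2553 + 2020 = -533$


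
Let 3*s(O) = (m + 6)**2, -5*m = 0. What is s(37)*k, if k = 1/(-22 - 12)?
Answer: -6/17 ≈ -0.35294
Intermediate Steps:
m = 0 (m = -1/5*0 = 0)
s(O) = 12 (s(O) = (0 + 6)**2/3 = (1/3)*6**2 = (1/3)*36 = 12)
k = -1/34 (k = 1/(-34) = -1/34 ≈ -0.029412)
s(37)*k = 12*(-1/34) = -6/17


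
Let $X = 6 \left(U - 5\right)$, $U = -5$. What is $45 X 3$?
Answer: $-8100$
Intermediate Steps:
$X = -60$ ($X = 6 \left(-5 - 5\right) = 6 \left(-10\right) = -60$)
$45 X 3 = 45 \left(-60\right) 3 = \left(-2700\right) 3 = -8100$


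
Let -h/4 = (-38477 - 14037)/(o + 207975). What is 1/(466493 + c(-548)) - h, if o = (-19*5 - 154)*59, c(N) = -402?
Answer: -3496607779/3217426173 ≈ -1.0868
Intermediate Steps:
o = -14691 (o = (-95 - 154)*59 = -249*59 = -14691)
h = 7502/6903 (h = -4*(-38477 - 14037)/(-14691 + 207975) = -(-210056)/193284 = -4*(-3751/13806) = 7502/6903 ≈ 1.0868)
1/(466493 + c(-548)) - h = 1/(466493 - 402) - 1*7502/6903 = 1/466091 - 7502/6903 = -3496607779/3217426173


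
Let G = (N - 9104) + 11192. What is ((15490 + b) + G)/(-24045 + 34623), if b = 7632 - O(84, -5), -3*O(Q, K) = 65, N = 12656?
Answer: 113663/31734 ≈ 3.5817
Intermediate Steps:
O(Q, K) = -65/3 (O(Q, K) = -⅓*65 = -65/3)
b = 22961/3 (b = 7632 - 1*(-65/3) = 7632 + 65/3 = 22961/3 ≈ 7653.7)
G = 14744 (G = (12656 - 9104) + 11192 = 3552 + 11192 = 14744)
((15490 + b) + G)/(-24045 + 34623) = ((15490 + 22961/3) + 14744)/(-24045 + 34623) = (69431/3 + 14744)/10578 = (113663/3)*(1/10578) = 113663/31734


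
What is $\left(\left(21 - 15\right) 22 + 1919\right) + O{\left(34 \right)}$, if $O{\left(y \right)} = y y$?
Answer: $3207$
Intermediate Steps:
$O{\left(y \right)} = y^{2}$
$\left(\left(21 - 15\right) 22 + 1919\right) + O{\left(34 \right)} = \left(\left(21 - 15\right) 22 + 1919\right) + 34^{2} = \left(6 \cdot 22 + 1919\right) + 1156 = \left(132 + 1919\right) + 1156 = 2051 + 1156 = 3207$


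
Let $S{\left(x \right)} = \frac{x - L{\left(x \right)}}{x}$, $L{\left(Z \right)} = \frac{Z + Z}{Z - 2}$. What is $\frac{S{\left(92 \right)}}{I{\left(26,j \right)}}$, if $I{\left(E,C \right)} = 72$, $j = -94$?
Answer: $\frac{11}{810} \approx 0.01358$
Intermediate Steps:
$L{\left(Z \right)} = \frac{2 Z}{-2 + Z}$
$S{\left(x \right)} = \frac{x - \frac{2 x}{-2 + x}}{x}$
$\frac{S{\left(92 \right)}}{I{\left(26,j \right)}} = \frac{\frac{1}{-2 + 92} \left(-4 + 92\right)}{72} = \frac{1}{90} \cdot 88 \cdot \frac{1}{72} = \frac{44}{45} \cdot \frac{1}{72} = \frac{11}{810}$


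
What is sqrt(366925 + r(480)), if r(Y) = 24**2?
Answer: sqrt(367501) ≈ 606.22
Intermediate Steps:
r(Y) = 576
sqrt(366925 + r(480)) = sqrt(366925 + 576) = sqrt(367501)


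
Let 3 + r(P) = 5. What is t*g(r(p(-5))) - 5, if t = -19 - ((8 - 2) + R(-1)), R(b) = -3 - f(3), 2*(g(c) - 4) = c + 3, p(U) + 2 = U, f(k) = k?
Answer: -257/2 ≈ -128.50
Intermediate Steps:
p(U) = -2 + U
r(P) = 2 (r(P) = -3 + 5 = 2)
g(c) = 11/2 + c/2 (g(c) = 4 + (c + 3)/2 = 4 + (3 + c)/2 = 4 + (3/2 + c/2) = 11/2 + c/2)
R(b) = -6 (R(b) = -3 - 1*3 = -3 - 3 = -6)
t = -19 (t = -19 - ((8 - 2) - 6) = -19 - (6 - 6) = -19 - 1*0 = -19 + 0 = -19)
t*g(r(p(-5))) - 5 = -19*(11/2 + (½)*2) - 5 = -19*(11/2 + 1) - 5 = -19*13/2 - 5 = -247/2 - 5 = -257/2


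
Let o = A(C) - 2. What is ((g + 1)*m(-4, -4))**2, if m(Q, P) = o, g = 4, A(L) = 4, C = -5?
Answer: 100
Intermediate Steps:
o = 2 (o = 4 - 2 = 2)
m(Q, P) = 2
((g + 1)*m(-4, -4))**2 = ((4 + 1)*2)**2 = (5*2)**2 = 10**2 = 100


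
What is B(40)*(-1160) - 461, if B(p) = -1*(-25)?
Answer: -29461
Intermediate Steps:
B(p) = 25
B(40)*(-1160) - 461 = 25*(-1160) - 461 = -29000 - 461 = -29461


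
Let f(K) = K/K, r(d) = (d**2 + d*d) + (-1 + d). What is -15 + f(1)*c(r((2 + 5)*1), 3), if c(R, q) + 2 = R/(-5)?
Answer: -189/5 ≈ -37.800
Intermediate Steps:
r(d) = -1 + d + 2*d**2 (r(d) = (d**2 + d**2) + (-1 + d) = 2*d**2 + (-1 + d) = -1 + d + 2*d**2)
c(R, q) = -2 - R/5 (c(R, q) = -2 + R/(-5) = -2 + R*(-1/5) = -2 - R/5)
f(K) = 1
-15 + f(1)*c(r((2 + 5)*1), 3) = -15 + 1*(-2 - (-1 + (2 + 5)*1 + 2*((2 + 5)*1)**2)/5) = -15 + 1*(-2 - (-1 + 7*1 + 2*(7*1)**2)/5) = -15 + 1*(-2 - (-1 + 7 + 2*7**2)/5) = -15 + 1*(-2 - (-1 + 7 + 2*49)/5) = -15 + 1*(-2 - (-1 + 7 + 98)/5) = -15 + 1*(-2 - 1/5*104) = -15 + 1*(-2 - 104/5) = -15 + 1*(-114/5) = -15 - 114/5 = -189/5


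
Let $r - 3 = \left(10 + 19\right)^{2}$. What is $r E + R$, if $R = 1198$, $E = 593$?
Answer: $501690$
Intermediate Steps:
$r = 844$ ($r = 3 + \left(10 + 19\right)^{2} = 3 + 29^{2} = 3 + 841 = 844$)
$r E + R = 844 \cdot 593 + 1198 = 500492 + 1198 = 501690$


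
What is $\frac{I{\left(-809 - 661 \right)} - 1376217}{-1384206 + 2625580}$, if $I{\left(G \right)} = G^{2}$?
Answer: $\frac{784683}{1241374} \approx 0.63211$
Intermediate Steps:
$\frac{I{\left(-809 - 661 \right)} - 1376217}{-1384206 + 2625580} = \frac{\left(-809 - 661\right)^{2} - 1376217}{-1384206 + 2625580} = \frac{\left(-1470\right)^{2} - 1376217}{1241374} = \left(2160900 - 1376217\right) \frac{1}{1241374} = 784683 \cdot \frac{1}{1241374} = \frac{784683}{1241374}$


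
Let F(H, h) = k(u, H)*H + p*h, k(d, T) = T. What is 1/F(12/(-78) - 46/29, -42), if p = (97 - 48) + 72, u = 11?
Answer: -142129/721869242 ≈ -0.00019689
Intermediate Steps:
p = 121 (p = 49 + 72 = 121)
F(H, h) = H² + 121*h (F(H, h) = H*H + 121*h = H² + 121*h)
1/F(12/(-78) - 46/29, -42) = 1/((12/(-78) - 46/29)² + 121*(-42)) = 1/((12*(-1/78) - 46*1/29)² - 5082) = 1/((-2/13 - 46/29)² - 5082) = 1/((-656/377)² - 5082) = 1/(430336/142129 - 5082) = 1/(-721869242/142129) = -142129/721869242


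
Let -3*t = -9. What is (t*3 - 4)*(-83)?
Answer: -415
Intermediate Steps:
t = 3 (t = -1/3*(-9) = 3)
(t*3 - 4)*(-83) = (3*3 - 4)*(-83) = (9 - 4)*(-83) = 5*(-83) = -415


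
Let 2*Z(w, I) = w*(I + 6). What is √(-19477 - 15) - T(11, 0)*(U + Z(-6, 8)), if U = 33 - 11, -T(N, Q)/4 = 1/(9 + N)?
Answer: -4 + 2*I*√4873 ≈ -4.0 + 139.61*I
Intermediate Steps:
T(N, Q) = -4/(9 + N)
Z(w, I) = w*(6 + I)/2 (Z(w, I) = (w*(I + 6))/2 = (w*(6 + I))/2 = w*(6 + I)/2)
U = 22
√(-19477 - 15) - T(11, 0)*(U + Z(-6, 8)) = √(-19477 - 15) - (-4/(9 + 11))*(22 + (½)*(-6)*(6 + 8)) = √(-19492) - (-4/20)*(22 + (½)*(-6)*14) = 2*I*√4873 - (-4*1/20)*(22 - 42) = 2*I*√4873 - (-1)*(-20)/5 = 2*I*√4873 - 1*4 = 2*I*√4873 - 4 = -4 + 2*I*√4873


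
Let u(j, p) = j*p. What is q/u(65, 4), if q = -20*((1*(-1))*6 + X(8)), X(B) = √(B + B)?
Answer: 2/13 ≈ 0.15385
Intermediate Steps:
X(B) = √2*√B (X(B) = √(2*B) = √2*√B)
q = 40 (q = -20*((1*(-1))*6 + √2*√8) = -20*(-1*6 + √2*(2*√2)) = -20*(-6 + 4) = -20*(-2) = 40)
q/u(65, 4) = 40/((65*4)) = 40/260 = 40*(1/260) = 2/13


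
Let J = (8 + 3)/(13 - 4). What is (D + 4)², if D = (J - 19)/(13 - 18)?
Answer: 4624/81 ≈ 57.086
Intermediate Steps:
J = 11/9 ≈ 1.2222
D = 32/9 (D = (11/9 - 19)/(13 - 18) = -160/9/(-5) = -160/9*(-⅕) = 32/9 ≈ 3.5556)
(D + 4)² = (32/9 + 4)² = (68/9)² = 4624/81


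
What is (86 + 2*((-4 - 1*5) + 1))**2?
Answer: 4900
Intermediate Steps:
(86 + 2*((-4 - 1*5) + 1))**2 = (86 + 2*((-4 - 5) + 1))**2 = (86 + 2*(-9 + 1))**2 = (86 + 2*(-8))**2 = (86 - 16)**2 = 70**2 = 4900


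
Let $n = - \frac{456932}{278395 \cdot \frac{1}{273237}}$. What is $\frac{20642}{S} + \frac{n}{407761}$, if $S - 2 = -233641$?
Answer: $- \frac{31513250873976866}{26522377698112205} \approx -1.1882$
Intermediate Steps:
$S = -233639$ ($S = 2 - 233641 = -233639$)
$n = - \frac{124850728884}{278395}$ ($n = - \frac{456932}{278395 \cdot \frac{1}{273237}} = - \frac{456932}{\frac{278395}{273237}} = \left(-456932\right) \frac{273237}{278395} = - \frac{124850728884}{278395} \approx -4.4847 \cdot 10^{5}$)
$\frac{20642}{S} + \frac{n}{407761} = \frac{20642}{-233639} - \frac{124850728884}{278395 \cdot 407761} = 20642 \left(- \frac{1}{233639}\right) - \frac{124850728884}{113518623595} = - \frac{20642}{233639} - \frac{124850728884}{113518623595} = - \frac{31513250873976866}{26522377698112205}$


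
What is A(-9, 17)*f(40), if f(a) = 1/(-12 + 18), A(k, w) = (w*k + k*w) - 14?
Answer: -160/3 ≈ -53.333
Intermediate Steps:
A(k, w) = -14 + 2*k*w (A(k, w) = (k*w + k*w) - 14 = 2*k*w - 14 = -14 + 2*k*w)
f(a) = ⅙ (f(a) = 1/6 = ⅙)
A(-9, 17)*f(40) = (-14 + 2*(-9)*17)*(⅙) = (-14 - 306)*(⅙) = -320*⅙ = -160/3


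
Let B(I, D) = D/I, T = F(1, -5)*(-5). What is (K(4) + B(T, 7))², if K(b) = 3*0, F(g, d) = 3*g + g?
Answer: 49/400 ≈ 0.12250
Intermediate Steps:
F(g, d) = 4*g
T = -20 (T = (4*1)*(-5) = 4*(-5) = -20)
K(b) = 0
(K(4) + B(T, 7))² = (0 + 7/(-20))² = (0 + 7*(-1/20))² = (0 - 7/20)² = (-7/20)² = 49/400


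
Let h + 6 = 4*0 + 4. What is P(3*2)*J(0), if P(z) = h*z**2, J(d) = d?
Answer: 0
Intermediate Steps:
h = -2 (h = -6 + (4*0 + 4) = -6 + (0 + 4) = -6 + 4 = -2)
P(z) = -2*z**2
P(3*2)*J(0) = -2*(3*2)**2*0 = -2*6**2*0 = -2*36*0 = -72*0 = 0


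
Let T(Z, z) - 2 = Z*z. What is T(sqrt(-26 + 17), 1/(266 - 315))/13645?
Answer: 2/13645 - 3*I/668605 ≈ 0.00014657 - 4.487e-6*I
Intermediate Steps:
T(Z, z) = 2 + Z*z
T(sqrt(-26 + 17), 1/(266 - 315))/13645 = (2 + sqrt(-26 + 17)/(266 - 315))/13645 = (2 + sqrt(-9)/(-49))*(1/13645) = (2 + (3*I)*(-1/49))*(1/13645) = (2 - 3*I/49)*(1/13645) = 2/13645 - 3*I/668605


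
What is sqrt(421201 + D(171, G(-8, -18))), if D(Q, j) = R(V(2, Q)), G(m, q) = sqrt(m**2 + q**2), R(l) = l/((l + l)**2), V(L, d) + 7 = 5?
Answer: sqrt(6739214)/4 ≈ 649.00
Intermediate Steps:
V(L, d) = -2 (V(L, d) = -7 + 5 = -2)
R(l) = 1/(4*l) (R(l) = l/((2*l)**2) = l/((4*l**2)) = l*(1/(4*l**2)) = 1/(4*l))
D(Q, j) = -1/8 (D(Q, j) = (1/4)/(-2) = (1/4)*(-1/2) = -1/8)
sqrt(421201 + D(171, G(-8, -18))) = sqrt(421201 - 1/8) = sqrt(3369607/8) = sqrt(6739214)/4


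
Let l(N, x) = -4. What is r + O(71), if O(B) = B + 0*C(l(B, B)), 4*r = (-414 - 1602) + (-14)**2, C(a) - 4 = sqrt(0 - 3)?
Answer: -384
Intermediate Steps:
C(a) = 4 + I*sqrt(3) (C(a) = 4 + sqrt(0 - 3) = 4 + sqrt(-3) = 4 + I*sqrt(3))
r = -455 (r = ((-414 - 1602) + (-14)**2)/4 = (-2016 + 196)/4 = (1/4)*(-1820) = -455)
O(B) = B (O(B) = B + 0*(4 + I*sqrt(3)) = B + 0 = B)
r + O(71) = -455 + 71 = -384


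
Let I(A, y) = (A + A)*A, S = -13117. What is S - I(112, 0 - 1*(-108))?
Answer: -38205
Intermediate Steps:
I(A, y) = 2*A² (I(A, y) = (2*A)*A = 2*A²)
S - I(112, 0 - 1*(-108)) = -13117 - 2*112² = -13117 - 2*12544 = -13117 - 1*25088 = -13117 - 25088 = -38205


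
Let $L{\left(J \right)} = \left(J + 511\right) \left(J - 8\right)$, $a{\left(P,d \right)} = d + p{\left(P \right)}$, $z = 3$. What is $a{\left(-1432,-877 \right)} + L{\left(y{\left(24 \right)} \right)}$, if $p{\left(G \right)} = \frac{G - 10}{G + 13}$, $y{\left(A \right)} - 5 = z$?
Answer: $- \frac{1243021}{1419} \approx -875.98$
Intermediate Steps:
$y{\left(A \right)} = 8$ ($y{\left(A \right)} = 5 + 3 = 8$)
$p{\left(G \right)} = \frac{-10 + G}{13 + G}$
$a{\left(P,d \right)} = d + \frac{-10 + P}{13 + P}$
$L{\left(J \right)} = \left(-8 + J\right) \left(511 + J\right)$ ($L{\left(J \right)} = \left(511 + J\right) \left(-8 + J\right) = \left(-8 + J\right) \left(511 + J\right)$)
$a{\left(-1432,-877 \right)} + L{\left(y{\left(24 \right)} \right)} = \frac{-10 - 1432 - 877 \left(13 - 1432\right)}{13 - 1432} + \left(-4088 + 8^{2} + 503 \cdot 8\right) = \frac{-10 - 1432 - -1244463}{-1419} + \left(-4088 + 64 + 4024\right) = - \frac{-10 - 1432 + 1244463}{1419} + 0 = \left(- \frac{1}{1419}\right) 1243021 + 0 = - \frac{1243021}{1419} + 0 = - \frac{1243021}{1419}$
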